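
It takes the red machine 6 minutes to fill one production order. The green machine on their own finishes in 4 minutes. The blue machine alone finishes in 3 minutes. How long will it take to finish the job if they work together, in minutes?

Combined rate: 1/6 + 1/4 + 1/3 = (2 + 3 + 4)/12 = 9/12 = 3/4 per minute.
Time = 1 ÷ (3/4) = 4/3 minutes.

4/3 minutes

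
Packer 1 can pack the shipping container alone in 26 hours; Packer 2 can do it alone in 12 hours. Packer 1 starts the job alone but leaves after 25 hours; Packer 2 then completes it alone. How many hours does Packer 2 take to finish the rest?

In 25 hours Packer 1 does 25/26 of the job, leaving 1/26.
Packer 2 works at 1/12 per hour, so finishing takes 1/26 ÷ 1/12 = 6/13 hours.

6/13 hours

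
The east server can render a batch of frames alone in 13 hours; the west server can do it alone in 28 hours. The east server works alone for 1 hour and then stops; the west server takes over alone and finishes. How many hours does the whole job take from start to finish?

349/13 hours

In 1 hour the east server does 1/13 of the job, leaving 12/13.
The west server works at 1/28 per hour, so finishing takes 12/13 ÷ 1/28 = 336/13 hours.
Total time = 1 + 336/13 = 349/13 hours.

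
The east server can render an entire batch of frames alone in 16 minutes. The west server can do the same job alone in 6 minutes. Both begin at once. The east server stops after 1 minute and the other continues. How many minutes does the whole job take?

In the first 1 minute the combined rate is 11/48, so 11/48 of the job is done, leaving 37/48.
After the east server leaves the rate is 1/6 per minute; the remaining 37/48 takes 37/8 minutes.
Total = 1 + 37/8 = 45/8 minutes.

45/8 minutes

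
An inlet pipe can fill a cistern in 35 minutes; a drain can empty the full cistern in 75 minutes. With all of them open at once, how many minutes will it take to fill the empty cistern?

525/8 minutes

Net rate = 1/35 − 1/75 = (15 − 7)/525 = 8/525 per minute.
Filling time = 1 ÷ (8/525) = 525/8 minutes.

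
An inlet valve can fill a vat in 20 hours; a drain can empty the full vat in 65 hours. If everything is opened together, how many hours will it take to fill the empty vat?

260/9 hours

Net rate = 1/20 − 1/65 = (13 − 4)/260 = 9/260 per hour.
Filling time = 1 ÷ (9/260) = 260/9 hours.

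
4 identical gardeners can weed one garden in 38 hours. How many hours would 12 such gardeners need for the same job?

Total work is 4·38 = 152 gardener-hours.
With 12 gardeners: 152/12 = 38/3 hours.

38/3 hours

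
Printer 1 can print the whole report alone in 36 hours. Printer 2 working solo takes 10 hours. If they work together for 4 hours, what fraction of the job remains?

22/45

Combined rate: 1/36 + 1/10 = (5 + 18)/180 = 23/180 per hour.
In 4 hours they complete 4·23/180 = 23/45 of the job.
So 22/45 remains.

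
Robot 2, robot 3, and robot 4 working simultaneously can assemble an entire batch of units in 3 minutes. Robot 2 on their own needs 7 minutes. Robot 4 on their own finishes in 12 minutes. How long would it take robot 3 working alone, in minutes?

Combined rate is 1/3 per minute.
Known contribution: 1/7 + 1/12 = (12 + 7)/84 = 19/84 per minute.
So robot 3's rate is 1/3 − 19/84 = 3/28, meaning 28/3 minutes alone.

28/3 minutes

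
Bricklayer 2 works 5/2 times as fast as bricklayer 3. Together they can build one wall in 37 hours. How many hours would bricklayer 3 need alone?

259/2 hours

Let bricklayer 3's rate be r; then bricklayer 2's rate is (5/2)r, so together (5/2 + 1)r = (7/2)r = 1/37.
Thus r = 2/259 per hour.
Bricklayer 3 alone: 259/2 hours; bricklayer 2 alone: 259/5 hours.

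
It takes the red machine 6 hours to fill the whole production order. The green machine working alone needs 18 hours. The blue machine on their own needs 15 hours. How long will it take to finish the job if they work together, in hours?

45/13 hours

Combined rate: 1/6 + 1/18 + 1/15 = (15 + 5 + 6)/90 = 26/90 = 13/45 per hour.
Time = 1 ÷ (13/45) = 45/13 hours.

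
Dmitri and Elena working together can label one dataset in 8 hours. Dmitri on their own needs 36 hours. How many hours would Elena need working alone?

Combined rate is 1/8 per hour.
Known contribution: 1/36 per hour.
So Elena's rate is 1/8 − 1/36 = 7/72, meaning 72/7 hours alone.

72/7 hours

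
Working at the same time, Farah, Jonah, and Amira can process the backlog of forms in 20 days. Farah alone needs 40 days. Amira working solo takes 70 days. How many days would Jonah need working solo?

280/3 days

Combined rate is 1/20 per day.
Known contribution: 1/40 + 1/70 = (7 + 4)/280 = 11/280 per day.
So Jonah's rate is 1/20 − 11/280 = 3/280, meaning 280/3 days alone.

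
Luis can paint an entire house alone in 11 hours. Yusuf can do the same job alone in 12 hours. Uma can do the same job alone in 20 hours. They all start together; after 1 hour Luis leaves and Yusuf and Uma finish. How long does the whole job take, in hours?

75/11 hours

In the first 1 hour the combined rate is 37/165, so 37/165 of the job is done, leaving 128/165.
After Luis leaves the rate is 2/15 per hour; the remaining 128/165 takes 64/11 hours.
Total = 1 + 64/11 = 75/11 hours.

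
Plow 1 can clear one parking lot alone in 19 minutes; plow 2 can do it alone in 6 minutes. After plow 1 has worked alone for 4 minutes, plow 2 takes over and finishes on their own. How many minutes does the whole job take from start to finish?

In 4 minutes plow 1 does 4/19 of the job, leaving 15/19.
Plow 2 works at 1/6 per minute, so finishing takes 15/19 ÷ 1/6 = 90/19 minutes.
Total time = 4 + 90/19 = 166/19 minutes.

166/19 minutes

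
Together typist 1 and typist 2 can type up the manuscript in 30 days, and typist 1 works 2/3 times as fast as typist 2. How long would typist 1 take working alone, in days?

75 days

Let typist 2's rate be r; then typist 1's rate is (2/3)r, so together (2/3 + 1)r = (5/3)r = 1/30.
Thus r = 1/50 per day.
Typist 2 alone: 50 days; typist 1 alone: 75 days.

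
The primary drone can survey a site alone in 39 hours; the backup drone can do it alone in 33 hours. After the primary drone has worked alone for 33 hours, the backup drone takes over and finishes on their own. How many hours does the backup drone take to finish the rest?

66/13 hours

In 33 hours the primary drone does 33/39 = 11/13 of the job, leaving 2/13.
The backup drone works at 1/33 per hour, so finishing takes 2/13 ÷ 1/33 = 66/13 hours.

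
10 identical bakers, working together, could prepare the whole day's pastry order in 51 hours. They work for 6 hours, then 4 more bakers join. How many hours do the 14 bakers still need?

225/7 hours

One baker does 1/510 of the job per hour.
After 6 hours with 10 bakers, 2/17 is done (15/17 left).
With 14 bakers the rate is 14/510 = 7/255, so the rest takes 15/17 ÷ 7/255 = 225/7 hours.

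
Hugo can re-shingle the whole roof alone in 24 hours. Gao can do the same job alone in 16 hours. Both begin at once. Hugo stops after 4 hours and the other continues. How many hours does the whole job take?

In the first 4 hours the combined rate is 5/48, so 5/12 of the job is done, leaving 7/12.
After Hugo leaves the rate is 1/16 per hour; the remaining 7/12 takes 28/3 hours.
Total = 4 + 28/3 = 40/3 hours.

40/3 hours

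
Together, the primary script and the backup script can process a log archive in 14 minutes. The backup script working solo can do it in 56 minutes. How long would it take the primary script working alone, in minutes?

56/3 minutes

Combined rate is 1/14 per minute.
Known contribution: 1/56 per minute.
So the primary script's rate is 1/14 − 1/56 = 3/56, meaning 56/3 minutes alone.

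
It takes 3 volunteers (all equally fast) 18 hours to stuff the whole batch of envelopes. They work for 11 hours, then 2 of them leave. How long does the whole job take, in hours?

One volunteer does 1/54 of the job per hour.
After 11 hours with 3 volunteers, 11/18 is done (7/18 left).
With 1 volunteer the rate is 1/54, so the rest takes 7/18 ÷ 1/54 = 21 hours.
Total = 11 + 21 = 32 hours.

32 hours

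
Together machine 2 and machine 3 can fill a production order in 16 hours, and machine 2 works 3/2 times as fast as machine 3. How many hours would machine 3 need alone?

40 hours

Let machine 3's rate be r; then machine 2's rate is (3/2)r, so together (3/2 + 1)r = (5/2)r = 1/16.
Thus r = 1/40 per hour.
Machine 3 alone: 40 hours; machine 2 alone: 80/3 hours.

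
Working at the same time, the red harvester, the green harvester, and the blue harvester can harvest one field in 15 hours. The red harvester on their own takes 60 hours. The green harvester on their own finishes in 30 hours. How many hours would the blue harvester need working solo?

60 hours

Combined rate is 1/15 per hour.
Known contribution: 1/60 + 1/30 = (1 + 2)/60 = 3/60 = 1/20 per hour.
So the blue harvester's rate is 1/15 − 1/20 = 1/60, meaning 60 hours alone.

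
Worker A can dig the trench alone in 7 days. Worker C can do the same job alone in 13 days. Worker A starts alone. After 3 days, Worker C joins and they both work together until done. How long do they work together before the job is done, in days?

In the first 3 days Worker A alone does 3/7 of the job, leaving 4/7.
Once everyone is working, combined rate: 1/7 + 1/13 = (13 + 7)/91 = 20/91 per day.
Remaining 4/7 at 20/91 per day takes 13/5 days.

13/5 days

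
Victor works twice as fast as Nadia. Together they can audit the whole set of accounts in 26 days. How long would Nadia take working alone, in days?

Let Nadia's rate be r; then Victor's rate is 2r, so together (2 + 1)r = 3r = 1/26.
Thus r = 1/78 per day.
Nadia alone: 78 days; Victor alone: 39 days.

78 days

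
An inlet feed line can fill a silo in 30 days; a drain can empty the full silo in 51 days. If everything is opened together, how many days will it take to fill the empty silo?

Net rate = 1/30 − 1/51 = (17 − 10)/510 = 7/510 per day.
Filling time = 1 ÷ (7/510) = 510/7 days.

510/7 days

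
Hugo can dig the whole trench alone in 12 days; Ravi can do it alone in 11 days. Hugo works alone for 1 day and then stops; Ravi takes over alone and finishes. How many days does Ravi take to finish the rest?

121/12 days

In 1 day Hugo does 1/12 of the job, leaving 11/12.
Ravi works at 1/11 per day, so finishing takes 11/12 ÷ 1/11 = 121/12 days.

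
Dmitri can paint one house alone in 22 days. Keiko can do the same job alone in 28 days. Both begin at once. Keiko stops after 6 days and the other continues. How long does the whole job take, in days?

121/7 days

In the first 6 days the combined rate is 25/308, so 75/154 of the job is done, leaving 79/154.
After Keiko leaves the rate is 1/22 per day; the remaining 79/154 takes 79/7 days.
Total = 6 + 79/7 = 121/7 days.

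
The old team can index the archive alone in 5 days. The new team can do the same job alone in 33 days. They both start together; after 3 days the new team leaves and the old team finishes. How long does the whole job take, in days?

In the first 3 days the combined rate is 38/165, so 38/55 of the job is done, leaving 17/55.
After the new team leaves the rate is 1/5 per day; the remaining 17/55 takes 17/11 days.
Total = 3 + 17/11 = 50/11 days.

50/11 days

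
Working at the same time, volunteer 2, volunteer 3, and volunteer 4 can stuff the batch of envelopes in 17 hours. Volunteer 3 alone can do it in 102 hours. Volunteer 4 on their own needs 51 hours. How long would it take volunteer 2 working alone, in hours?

34 hours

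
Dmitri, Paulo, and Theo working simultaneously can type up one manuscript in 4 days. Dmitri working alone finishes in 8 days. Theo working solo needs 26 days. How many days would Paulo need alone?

104/9 days

Combined rate is 1/4 per day.
Known contribution: 1/8 + 1/26 = (13 + 4)/104 = 17/104 per day.
So Paulo's rate is 1/4 − 17/104 = 9/104, meaning 104/9 days alone.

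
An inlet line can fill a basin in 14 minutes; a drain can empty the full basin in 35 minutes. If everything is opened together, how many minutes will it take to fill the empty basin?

70/3 minutes

Net rate = 1/14 − 1/35 = (5 − 2)/70 = 3/70 per minute.
Filling time = 1 ÷ (3/70) = 70/3 minutes.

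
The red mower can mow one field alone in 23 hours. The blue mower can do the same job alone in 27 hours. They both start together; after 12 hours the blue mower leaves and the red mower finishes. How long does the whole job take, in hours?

In the first 12 hours the combined rate is 50/621, so 200/207 of the job is done, leaving 7/207.
After the blue mower leaves the rate is 1/23 per hour; the remaining 7/207 takes 7/9 hours.
Total = 12 + 7/9 = 115/9 hours.

115/9 hours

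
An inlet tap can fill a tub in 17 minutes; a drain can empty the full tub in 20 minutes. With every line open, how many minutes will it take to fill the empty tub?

340/3 minutes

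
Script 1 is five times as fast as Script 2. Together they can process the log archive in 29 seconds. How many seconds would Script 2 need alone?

174 seconds

Let Script 2's rate be r; then Script 1's rate is 5r, so together (5 + 1)r = 6r = 1/29.
Thus r = 1/174 per second.
Script 2 alone: 174 seconds; Script 1 alone: 174/5 seconds.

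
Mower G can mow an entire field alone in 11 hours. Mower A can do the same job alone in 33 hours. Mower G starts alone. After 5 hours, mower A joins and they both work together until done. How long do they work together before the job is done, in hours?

9/2 hours

In the first 5 hours mower G alone does 5/11 of the job, leaving 6/11.
Once everyone is working, combined rate: 1/11 + 1/33 = (3 + 1)/33 = 4/33 per hour.
Remaining 6/11 at 4/33 per hour takes 9/2 hours.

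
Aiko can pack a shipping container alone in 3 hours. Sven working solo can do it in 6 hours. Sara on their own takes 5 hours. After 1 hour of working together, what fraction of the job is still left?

Combined rate: 1/3 + 1/6 + 1/5 = (10 + 5 + 6)/30 = 21/30 = 7/10 per hour.
In 1 hour they complete 1·7/10 = 7/10 of the job.
So 3/10 remains.

3/10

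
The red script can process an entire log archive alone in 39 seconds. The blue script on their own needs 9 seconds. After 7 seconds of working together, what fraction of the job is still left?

Combined rate: 1/39 + 1/9 = (3 + 13)/117 = 16/117 per second.
In 7 seconds they complete 7·16/117 = 112/117 of the job.
So 5/117 remains.

5/117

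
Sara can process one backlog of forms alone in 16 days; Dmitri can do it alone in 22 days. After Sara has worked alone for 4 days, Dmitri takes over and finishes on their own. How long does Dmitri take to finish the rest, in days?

In 4 days Sara does 4/16 = 1/4 of the job, leaving 3/4.
Dmitri works at 1/22 per day, so finishing takes 3/4 ÷ 1/22 = 33/2 days.

33/2 days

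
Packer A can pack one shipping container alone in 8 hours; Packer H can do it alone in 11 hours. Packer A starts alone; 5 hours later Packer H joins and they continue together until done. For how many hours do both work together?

In 5 hours Packer A does 5/8 of the job, leaving 3/8.
Packer A and Packer H together work at 19/88 per hour, so finishing takes 3/8 ÷ 19/88 = 33/19 hours.

33/19 hours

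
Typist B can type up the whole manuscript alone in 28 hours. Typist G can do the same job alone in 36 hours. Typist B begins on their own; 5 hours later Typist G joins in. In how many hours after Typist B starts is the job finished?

287/16 hours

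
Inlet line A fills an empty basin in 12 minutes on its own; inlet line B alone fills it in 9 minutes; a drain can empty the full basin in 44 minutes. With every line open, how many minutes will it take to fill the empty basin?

Net rate = 1/12 + 1/9 − 1/44 = (33 + 44 − 9)/396 = 68/396 = 17/99 per minute.
Filling time = 1 ÷ (17/99) = 99/17 minutes.

99/17 minutes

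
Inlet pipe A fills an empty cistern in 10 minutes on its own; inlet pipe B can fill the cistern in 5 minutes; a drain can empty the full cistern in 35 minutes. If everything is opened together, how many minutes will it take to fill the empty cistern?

70/19 minutes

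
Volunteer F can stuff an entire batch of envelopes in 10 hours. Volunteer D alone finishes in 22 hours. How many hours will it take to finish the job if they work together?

55/8 hours

Combined rate: 1/10 + 1/22 = (11 + 5)/110 = 16/110 = 8/55 per hour.
Time = 1 ÷ (8/55) = 55/8 hours.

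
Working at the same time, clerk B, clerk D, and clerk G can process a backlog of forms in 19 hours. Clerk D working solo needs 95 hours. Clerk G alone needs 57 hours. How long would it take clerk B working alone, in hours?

Combined rate is 1/19 per hour.
Known contribution: 1/95 + 1/57 = (3 + 5)/285 = 8/285 per hour.
So clerk B's rate is 1/19 − 8/285 = 7/285, meaning 285/7 hours alone.

285/7 hours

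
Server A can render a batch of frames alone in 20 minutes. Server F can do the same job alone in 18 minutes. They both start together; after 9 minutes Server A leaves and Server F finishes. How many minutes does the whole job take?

99/10 minutes

In the first 9 minutes the combined rate is 19/180, so 19/20 of the job is done, leaving 1/20.
After Server A leaves the rate is 1/18 per minute; the remaining 1/20 takes 9/10 minutes.
Total = 9 + 9/10 = 99/10 minutes.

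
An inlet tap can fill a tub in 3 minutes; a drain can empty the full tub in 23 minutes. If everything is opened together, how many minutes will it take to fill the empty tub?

Net rate = 1/3 − 1/23 = (23 − 3)/69 = 20/69 per minute.
Filling time = 1 ÷ (20/69) = 69/20 minutes.

69/20 minutes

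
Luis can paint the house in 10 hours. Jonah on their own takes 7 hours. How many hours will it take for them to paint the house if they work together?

70/17 hours

Combined rate: 1/10 + 1/7 = (7 + 10)/70 = 17/70 per hour.
Time = 1 ÷ (17/70) = 70/17 hours.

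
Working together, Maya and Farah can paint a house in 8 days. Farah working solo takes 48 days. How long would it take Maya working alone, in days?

48/5 days

Combined rate is 1/8 per day.
Known contribution: 1/48 per day.
So Maya's rate is 1/8 − 1/48 = 5/48, meaning 48/5 days alone.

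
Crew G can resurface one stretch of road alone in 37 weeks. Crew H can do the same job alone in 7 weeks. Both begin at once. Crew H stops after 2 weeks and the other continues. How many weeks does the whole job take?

185/7 weeks

In the first 2 weeks the combined rate is 44/259, so 88/259 of the job is done, leaving 171/259.
After Crew H leaves the rate is 1/37 per week; the remaining 171/259 takes 171/7 weeks.
Total = 2 + 171/7 = 185/7 weeks.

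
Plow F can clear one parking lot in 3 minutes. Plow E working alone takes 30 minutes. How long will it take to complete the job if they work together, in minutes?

With two workers the combined time is the product over the sum: 3·30/(3+30) = 90/33 = 30/11 minutes.

30/11 minutes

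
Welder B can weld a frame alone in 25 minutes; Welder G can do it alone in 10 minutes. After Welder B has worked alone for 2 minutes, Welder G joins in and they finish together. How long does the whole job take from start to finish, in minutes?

In 2 minutes Welder B does 2/25 of the job, leaving 23/25.
Welder B and Welder G together work at 7/50 per minute, so finishing takes 23/25 ÷ 7/50 = 46/7 minutes.
Total time = 2 + 46/7 = 60/7 minutes.

60/7 minutes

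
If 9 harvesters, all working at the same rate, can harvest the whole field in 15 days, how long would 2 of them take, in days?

135/2 days

Total work is 9·15 = 135 harvester-days.
With 2 harvesters: 135/2 days.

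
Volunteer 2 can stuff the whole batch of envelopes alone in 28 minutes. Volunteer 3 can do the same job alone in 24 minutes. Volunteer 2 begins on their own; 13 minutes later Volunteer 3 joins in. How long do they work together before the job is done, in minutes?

90/13 minutes

In the first 13 minutes Volunteer 2 alone does 13/28 of the job, leaving 15/28.
Once everyone is working, combined rate: 1/28 + 1/24 = (6 + 7)/168 = 13/168 per minute.
Remaining 15/28 at 13/168 per minute takes 90/13 minutes.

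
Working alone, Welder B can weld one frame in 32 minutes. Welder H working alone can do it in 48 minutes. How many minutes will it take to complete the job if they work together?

96/5 minutes

With two workers the combined time is the product over the sum: 32·48/(32+48) = 1536/80 = 96/5 minutes.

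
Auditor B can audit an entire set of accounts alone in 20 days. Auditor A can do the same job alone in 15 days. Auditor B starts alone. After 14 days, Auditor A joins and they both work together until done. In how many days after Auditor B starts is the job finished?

116/7 days

In the first 14 days Auditor B alone does 14/20 = 7/10 of the job, leaving 3/10.
Once everyone is working, combined rate: 1/20 + 1/15 = (3 + 4)/60 = 7/60 per day.
Remaining 3/10 at 7/60 per day takes 18/7 days.
Total from the start = 14 + 18/7 = 116/7 days.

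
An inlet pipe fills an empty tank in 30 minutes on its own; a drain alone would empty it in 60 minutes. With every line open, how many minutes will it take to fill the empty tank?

Net rate = 1/30 − 1/60 = (2 − 1)/60 = 1/60 per minute.
Filling time = 1 ÷ (1/60) = 60 minutes.

60 minutes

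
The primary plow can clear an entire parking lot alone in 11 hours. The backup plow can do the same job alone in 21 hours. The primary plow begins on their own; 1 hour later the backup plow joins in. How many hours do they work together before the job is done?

105/16 hours

In the first 1 hour the primary plow alone does 1/11 of the job, leaving 10/11.
Once everyone is working, combined rate: 1/11 + 1/21 = (21 + 11)/231 = 32/231 per hour.
Remaining 10/11 at 32/231 per hour takes 105/16 hours.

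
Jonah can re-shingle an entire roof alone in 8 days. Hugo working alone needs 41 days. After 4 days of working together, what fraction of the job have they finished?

49/82

Combined rate: 1/8 + 1/41 = (41 + 8)/328 = 49/328 per day.
In 4 days they complete 4·49/328 = 49/82 of the job.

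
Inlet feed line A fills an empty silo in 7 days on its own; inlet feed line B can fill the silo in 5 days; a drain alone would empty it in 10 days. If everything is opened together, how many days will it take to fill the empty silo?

Net rate = 1/7 + 1/5 − 1/10 = (10 + 14 − 7)/70 = 17/70 per day.
Filling time = 1 ÷ (17/70) = 70/17 days.

70/17 days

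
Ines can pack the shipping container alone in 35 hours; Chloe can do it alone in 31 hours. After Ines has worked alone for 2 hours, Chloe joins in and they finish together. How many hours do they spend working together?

31/2 hours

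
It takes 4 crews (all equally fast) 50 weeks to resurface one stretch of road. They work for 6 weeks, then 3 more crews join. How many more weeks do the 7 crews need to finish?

176/7 weeks

One crew does 1/200 of the job per week.
After 6 weeks with 4 crews, 3/25 is done (22/25 left).
With 7 crews the rate is 7/200, so the rest takes 22/25 ÷ 7/200 = 176/7 weeks.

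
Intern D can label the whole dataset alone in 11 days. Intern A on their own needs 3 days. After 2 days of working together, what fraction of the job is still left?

Combined rate: 1/11 + 1/3 = (3 + 11)/33 = 14/33 per day.
In 2 days they complete 2·14/33 = 28/33 of the job.
So 5/33 remains.

5/33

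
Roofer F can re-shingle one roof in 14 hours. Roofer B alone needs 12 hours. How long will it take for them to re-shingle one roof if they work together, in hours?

84/13 hours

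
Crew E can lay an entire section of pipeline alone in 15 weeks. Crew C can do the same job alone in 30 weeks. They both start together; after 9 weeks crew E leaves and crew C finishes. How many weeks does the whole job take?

In the first 9 weeks the combined rate is 1/10, so 9/10 of the job is done, leaving 1/10.
After crew E leaves the rate is 1/30 per week; the remaining 1/10 takes 3 weeks.
Total = 9 + 3 = 12 weeks.

12 weeks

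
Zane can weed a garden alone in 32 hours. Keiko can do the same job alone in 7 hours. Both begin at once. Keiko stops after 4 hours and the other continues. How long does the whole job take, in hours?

In the first 4 hours the combined rate is 39/224, so 39/56 of the job is done, leaving 17/56.
After Keiko leaves the rate is 1/32 per hour; the remaining 17/56 takes 68/7 hours.
Total = 4 + 68/7 = 96/7 hours.

96/7 hours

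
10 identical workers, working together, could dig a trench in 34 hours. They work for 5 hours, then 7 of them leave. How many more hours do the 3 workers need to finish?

One worker does 1/340 of the job per hour.
After 5 hours with 10 workers, 5/34 is done (29/34 left).
With 3 workers the rate is 3/340, so the rest takes 29/34 ÷ 3/340 = 290/3 hours.

290/3 hours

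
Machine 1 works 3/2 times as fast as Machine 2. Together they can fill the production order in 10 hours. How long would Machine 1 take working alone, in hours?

50/3 hours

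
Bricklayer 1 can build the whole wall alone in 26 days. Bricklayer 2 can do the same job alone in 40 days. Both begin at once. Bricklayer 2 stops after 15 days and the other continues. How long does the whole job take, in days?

65/4 days

In the first 15 days the combined rate is 33/520, so 99/104 of the job is done, leaving 5/104.
After bricklayer 2 leaves the rate is 1/26 per day; the remaining 5/104 takes 5/4 days.
Total = 15 + 5/4 = 65/4 days.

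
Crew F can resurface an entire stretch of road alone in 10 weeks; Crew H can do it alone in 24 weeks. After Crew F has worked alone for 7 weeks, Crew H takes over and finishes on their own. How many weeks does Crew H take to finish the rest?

In 7 weeks Crew F does 7/10 of the job, leaving 3/10.
Crew H works at 1/24 per week, so finishing takes 3/10 ÷ 1/24 = 36/5 weeks.

36/5 weeks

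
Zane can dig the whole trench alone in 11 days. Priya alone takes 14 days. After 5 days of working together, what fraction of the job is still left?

Combined rate: 1/11 + 1/14 = (14 + 11)/154 = 25/154 per day.
In 5 days they complete 5·25/154 = 125/154 of the job.
So 29/154 remains.

29/154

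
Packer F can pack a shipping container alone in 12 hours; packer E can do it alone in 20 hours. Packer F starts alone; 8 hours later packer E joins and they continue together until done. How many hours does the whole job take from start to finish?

In 8 hours packer F does 8/12 = 2/3 of the job, leaving 1/3.
Packer F and packer E together work at 2/15 per hour, so finishing takes 1/3 ÷ 2/15 = 5/2 hours.
Total time = 8 + 5/2 = 21/2 hours.

21/2 hours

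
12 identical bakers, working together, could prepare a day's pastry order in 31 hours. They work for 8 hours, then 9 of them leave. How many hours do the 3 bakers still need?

One baker does 1/372 of the job per hour.
After 8 hours with 12 bakers, 8/31 is done (23/31 left).
With 3 bakers the rate is 3/372 = 1/124, so the rest takes 23/31 ÷ 1/124 = 92 hours.

92 hours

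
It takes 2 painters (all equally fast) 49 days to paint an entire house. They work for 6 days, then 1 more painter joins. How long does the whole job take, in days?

104/3 days

One painter does 1/98 of the job per day.
After 6 days with 2 painters, 6/49 is done (43/49 left).
With 3 painters the rate is 3/98, so the rest takes 43/49 ÷ 3/98 = 86/3 days.
Total = 6 + 86/3 = 104/3 days.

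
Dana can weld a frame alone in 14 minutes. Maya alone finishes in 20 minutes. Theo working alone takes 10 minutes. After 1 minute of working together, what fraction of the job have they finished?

31/140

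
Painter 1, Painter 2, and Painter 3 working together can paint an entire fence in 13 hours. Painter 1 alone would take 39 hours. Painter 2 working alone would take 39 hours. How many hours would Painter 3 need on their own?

39 hours

Combined rate is 1/13 per hour.
Known contribution: 1/39 + 1/39 = (1 + 1)/39 = 2/39 per hour.
So Painter 3's rate is 1/13 − 2/39 = 1/39, meaning 39 hours alone.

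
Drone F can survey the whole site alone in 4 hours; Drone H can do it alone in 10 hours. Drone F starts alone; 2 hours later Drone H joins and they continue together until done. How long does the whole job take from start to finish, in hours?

24/7 hours

In 2 hours Drone F does 2/4 = 1/2 of the job, leaving 1/2.
Drone F and Drone H together work at 7/20 per hour, so finishing takes 1/2 ÷ 7/20 = 10/7 hours.
Total time = 2 + 10/7 = 24/7 hours.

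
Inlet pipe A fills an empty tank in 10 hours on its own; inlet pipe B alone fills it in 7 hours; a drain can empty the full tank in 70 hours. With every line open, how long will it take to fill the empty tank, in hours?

Net rate = 1/10 + 1/7 − 1/70 = (7 + 10 − 1)/70 = 16/70 = 8/35 per hour.
Filling time = 1 ÷ (8/35) = 35/8 hours.

35/8 hours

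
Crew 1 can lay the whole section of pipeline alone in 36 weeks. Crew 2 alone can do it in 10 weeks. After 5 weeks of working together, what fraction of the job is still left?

Combined rate: 1/36 + 1/10 = (5 + 18)/180 = 23/180 per week.
In 5 weeks they complete 5·23/180 = 23/36 of the job.
So 13/36 remains.

13/36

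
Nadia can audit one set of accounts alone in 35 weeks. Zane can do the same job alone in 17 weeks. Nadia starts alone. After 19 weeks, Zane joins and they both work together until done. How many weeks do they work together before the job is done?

In the first 19 weeks Nadia alone does 19/35 of the job, leaving 16/35.
Once everyone is working, combined rate: 1/35 + 1/17 = (17 + 35)/595 = 52/595 per week.
Remaining 16/35 at 52/595 per week takes 68/13 weeks.

68/13 weeks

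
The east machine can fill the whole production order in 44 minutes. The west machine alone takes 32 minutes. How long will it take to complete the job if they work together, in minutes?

Combined rate: 1/44 + 1/32 = (8 + 11)/352 = 19/352 per minute.
Time = 1 ÷ (19/352) = 352/19 minutes.

352/19 minutes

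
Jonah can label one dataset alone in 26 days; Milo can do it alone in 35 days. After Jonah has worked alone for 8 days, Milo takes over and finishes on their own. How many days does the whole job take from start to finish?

419/13 days

In 8 days Jonah does 8/26 = 4/13 of the job, leaving 9/13.
Milo works at 1/35 per day, so finishing takes 9/13 ÷ 1/35 = 315/13 days.
Total time = 8 + 315/13 = 419/13 days.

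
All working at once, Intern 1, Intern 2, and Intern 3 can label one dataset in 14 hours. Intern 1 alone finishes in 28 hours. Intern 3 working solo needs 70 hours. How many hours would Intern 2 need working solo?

Combined rate is 1/14 per hour.
Known contribution: 1/28 + 1/70 = (5 + 2)/140 = 7/140 = 1/20 per hour.
So Intern 2's rate is 1/14 − 1/20 = 3/140, meaning 140/3 hours alone.

140/3 hours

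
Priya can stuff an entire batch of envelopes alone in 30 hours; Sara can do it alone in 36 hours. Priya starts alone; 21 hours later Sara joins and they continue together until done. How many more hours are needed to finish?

54/11 hours

In 21 hours Priya does 21/30 = 7/10 of the job, leaving 3/10.
Priya and Sara together work at 11/180 per hour, so finishing takes 3/10 ÷ 11/180 = 54/11 hours.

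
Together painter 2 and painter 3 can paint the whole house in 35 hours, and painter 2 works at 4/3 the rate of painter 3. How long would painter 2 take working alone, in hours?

Let painter 3's rate be r; then painter 2's rate is (4/3)r, so together (4/3 + 1)r = (7/3)r = 1/35.
Thus r = 3/245 per hour.
Painter 3 alone: 245/3 hours; painter 2 alone: 245/4 hours.

245/4 hours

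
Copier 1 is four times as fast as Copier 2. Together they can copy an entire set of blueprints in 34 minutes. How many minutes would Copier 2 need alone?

170 minutes

Let Copier 2's rate be r; then Copier 1's rate is 4r, so together (4 + 1)r = 5r = 1/34.
Thus r = 1/170 per minute.
Copier 2 alone: 170 minutes; Copier 1 alone: 85/2 minutes.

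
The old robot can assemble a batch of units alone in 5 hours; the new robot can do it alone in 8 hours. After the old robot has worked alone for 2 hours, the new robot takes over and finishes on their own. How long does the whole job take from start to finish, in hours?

In 2 hours the old robot does 2/5 of the job, leaving 3/5.
The new robot works at 1/8 per hour, so finishing takes 3/5 ÷ 1/8 = 24/5 hours.
Total time = 2 + 24/5 = 34/5 hours.

34/5 hours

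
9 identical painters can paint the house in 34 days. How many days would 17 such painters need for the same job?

18 days

Total work is 9·34 = 306 painter-days.
With 17 painters: 306/17 = 18 days.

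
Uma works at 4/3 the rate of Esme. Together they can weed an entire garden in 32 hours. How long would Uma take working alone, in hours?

Let Esme's rate be r; then Uma's rate is (4/3)r, so together (4/3 + 1)r = (7/3)r = 1/32.
Thus r = 3/224 per hour.
Esme alone: 224/3 hours; Uma alone: 56 hours.

56 hours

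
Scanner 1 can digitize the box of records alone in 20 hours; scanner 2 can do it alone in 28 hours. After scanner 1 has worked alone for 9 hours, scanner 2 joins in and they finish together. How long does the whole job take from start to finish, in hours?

185/12 hours

In 9 hours scanner 1 does 9/20 of the job, leaving 11/20.
Scanner 1 and scanner 2 together work at 3/35 per hour, so finishing takes 11/20 ÷ 3/35 = 77/12 hours.
Total time = 9 + 77/12 = 185/12 hours.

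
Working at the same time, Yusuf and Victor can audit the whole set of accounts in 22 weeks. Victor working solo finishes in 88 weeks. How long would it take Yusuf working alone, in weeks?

88/3 weeks

Combined rate is 1/22 per week.
Known contribution: 1/88 per week.
So Yusuf's rate is 1/22 − 1/88 = 3/88, meaning 88/3 weeks alone.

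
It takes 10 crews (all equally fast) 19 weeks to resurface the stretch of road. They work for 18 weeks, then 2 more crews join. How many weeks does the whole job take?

One crew does 1/190 of the job per week.
After 18 weeks with 10 crews, 18/19 is done (1/19 left).
With 12 crews the rate is 12/190 = 6/95, so the rest takes 1/19 ÷ 6/95 = 5/6 weeks.
Total = 18 + 5/6 = 113/6 weeks.

113/6 weeks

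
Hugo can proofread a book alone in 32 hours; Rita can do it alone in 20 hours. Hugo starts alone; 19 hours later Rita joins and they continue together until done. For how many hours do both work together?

5 hours

In 19 hours Hugo does 19/32 of the job, leaving 13/32.
Hugo and Rita together work at 13/160 per hour, so finishing takes 13/32 ÷ 13/160 = 5 hours.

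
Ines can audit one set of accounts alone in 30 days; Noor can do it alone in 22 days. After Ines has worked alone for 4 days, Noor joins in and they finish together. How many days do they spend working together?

11 days

In 4 days Ines does 4/30 = 2/15 of the job, leaving 13/15.
Ines and Noor together work at 13/165 per day, so finishing takes 13/15 ÷ 13/165 = 11 days.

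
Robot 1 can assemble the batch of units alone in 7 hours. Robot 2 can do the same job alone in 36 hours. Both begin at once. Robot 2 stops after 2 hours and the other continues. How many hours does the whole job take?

In the first 2 hours the combined rate is 43/252, so 43/126 of the job is done, leaving 83/126.
After Robot 2 leaves the rate is 1/7 per hour; the remaining 83/126 takes 83/18 hours.
Total = 2 + 83/18 = 119/18 hours.

119/18 hours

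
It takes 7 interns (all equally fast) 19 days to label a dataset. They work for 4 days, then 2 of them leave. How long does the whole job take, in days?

One intern does 1/133 of the job per day.
After 4 days with 7 interns, 4/19 is done (15/19 left).
With 5 interns the rate is 5/133, so the rest takes 15/19 ÷ 5/133 = 21 days.
Total = 4 + 21 = 25 days.

25 days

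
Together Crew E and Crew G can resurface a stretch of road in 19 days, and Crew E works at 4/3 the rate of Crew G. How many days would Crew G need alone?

Let Crew G's rate be r; then Crew E's rate is (4/3)r, so together (4/3 + 1)r = (7/3)r = 1/19.
Thus r = 3/133 per day.
Crew G alone: 133/3 days; Crew E alone: 133/4 days.

133/3 days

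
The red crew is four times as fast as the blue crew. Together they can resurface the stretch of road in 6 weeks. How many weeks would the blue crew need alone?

30 weeks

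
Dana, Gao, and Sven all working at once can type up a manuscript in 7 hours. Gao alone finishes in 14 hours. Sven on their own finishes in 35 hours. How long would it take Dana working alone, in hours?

70/3 hours

Combined rate is 1/7 per hour.
Known contribution: 1/14 + 1/35 = (5 + 2)/70 = 7/70 = 1/10 per hour.
So Dana's rate is 1/7 − 1/10 = 3/70, meaning 70/3 hours alone.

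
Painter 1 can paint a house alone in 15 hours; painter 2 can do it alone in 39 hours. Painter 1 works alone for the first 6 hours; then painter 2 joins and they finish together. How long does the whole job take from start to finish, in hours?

In 6 hours painter 1 does 6/15 = 2/5 of the job, leaving 3/5.
Painter 1 and painter 2 together work at 6/65 per hour, so finishing takes 3/5 ÷ 6/65 = 13/2 hours.
Total time = 6 + 13/2 = 25/2 hours.

25/2 hours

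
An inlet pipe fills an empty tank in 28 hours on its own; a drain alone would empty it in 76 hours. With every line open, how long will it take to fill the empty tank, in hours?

133/3 hours

Net rate = 1/28 − 1/76 = (19 − 7)/532 = 12/532 = 3/133 per hour.
Filling time = 1 ÷ (3/133) = 133/3 hours.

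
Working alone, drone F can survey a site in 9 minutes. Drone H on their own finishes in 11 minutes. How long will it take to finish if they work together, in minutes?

99/20 minutes

Combined rate: 1/9 + 1/11 = (11 + 9)/99 = 20/99 per minute.
Time = 1 ÷ (20/99) = 99/20 minutes.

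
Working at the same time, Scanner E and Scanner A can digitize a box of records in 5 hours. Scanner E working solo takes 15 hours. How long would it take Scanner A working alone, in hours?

15/2 hours

Combined rate is 1/5 per hour.
Known contribution: 1/15 per hour.
So Scanner A's rate is 1/5 − 1/15 = 2/15, meaning 15/2 hours alone.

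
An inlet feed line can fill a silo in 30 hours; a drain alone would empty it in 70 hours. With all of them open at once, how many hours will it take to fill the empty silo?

Net rate = 1/30 − 1/70 = (7 − 3)/210 = 4/210 = 2/105 per hour.
Filling time = 1 ÷ (2/105) = 105/2 hours.

105/2 hours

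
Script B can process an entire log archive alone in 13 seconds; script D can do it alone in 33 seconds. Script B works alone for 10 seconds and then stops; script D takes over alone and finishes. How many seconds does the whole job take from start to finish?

229/13 seconds

In 10 seconds script B does 10/13 of the job, leaving 3/13.
Script D works at 1/33 per second, so finishing takes 3/13 ÷ 1/33 = 99/13 seconds.
Total time = 10 + 99/13 = 229/13 seconds.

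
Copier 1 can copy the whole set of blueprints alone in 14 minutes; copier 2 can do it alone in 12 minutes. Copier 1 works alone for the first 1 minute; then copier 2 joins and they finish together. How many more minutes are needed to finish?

6 minutes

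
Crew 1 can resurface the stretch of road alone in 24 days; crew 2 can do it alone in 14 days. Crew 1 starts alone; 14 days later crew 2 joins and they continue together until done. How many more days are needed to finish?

70/19 days

In 14 days crew 1 does 14/24 = 7/12 of the job, leaving 5/12.
Crew 1 and crew 2 together work at 19/168 per day, so finishing takes 5/12 ÷ 19/168 = 70/19 days.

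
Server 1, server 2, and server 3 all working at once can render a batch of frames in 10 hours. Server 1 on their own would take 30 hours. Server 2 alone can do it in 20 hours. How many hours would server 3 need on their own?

60 hours

Combined rate is 1/10 per hour.
Known contribution: 1/30 + 1/20 = (2 + 3)/60 = 5/60 = 1/12 per hour.
So server 3's rate is 1/10 − 1/12 = 1/60, meaning 60 hours alone.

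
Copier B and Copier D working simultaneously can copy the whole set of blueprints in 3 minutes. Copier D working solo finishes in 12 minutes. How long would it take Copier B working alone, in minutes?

4 minutes

Combined rate is 1/3 per minute.
Known contribution: 1/12 per minute.
So Copier B's rate is 1/3 − 1/12 = 1/4, meaning 4 minutes alone.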